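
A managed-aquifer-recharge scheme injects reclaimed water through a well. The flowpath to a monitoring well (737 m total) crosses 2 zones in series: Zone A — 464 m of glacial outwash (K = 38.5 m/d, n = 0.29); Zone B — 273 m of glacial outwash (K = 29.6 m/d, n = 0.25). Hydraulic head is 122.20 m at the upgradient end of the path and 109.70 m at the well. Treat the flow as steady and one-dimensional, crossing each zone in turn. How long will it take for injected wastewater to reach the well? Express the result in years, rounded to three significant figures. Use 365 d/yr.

0.946 years

Total head drop ΔH = 122.20 − 109.70 = 12.50 m
Continuity: the same q passes through each zone, so ΔH = q·Σ(L_j/K_j) — the zones act as resistances in series.
Σ(L/K) = 464/38.5 + 273/29.6 = 12.05 + 9.223 = 21.27 d
q = ΔH / Σ(L/K) = 12.50 / 21.27 = 0.5875 m/d (same in every zone)
Zone A: v = q/n = 0.5875/0.29 = 2.026 m/d → t_A = 464/2.026 = 229.0 d
Zone B: v = q/n = 0.5875/0.25 = 2.350 m/d → t_B = 273/2.350 = 116.2 d
Total t = 229.0 + 116.2 = 345.2 d
   = 345.2 / 365 = 0.946 yr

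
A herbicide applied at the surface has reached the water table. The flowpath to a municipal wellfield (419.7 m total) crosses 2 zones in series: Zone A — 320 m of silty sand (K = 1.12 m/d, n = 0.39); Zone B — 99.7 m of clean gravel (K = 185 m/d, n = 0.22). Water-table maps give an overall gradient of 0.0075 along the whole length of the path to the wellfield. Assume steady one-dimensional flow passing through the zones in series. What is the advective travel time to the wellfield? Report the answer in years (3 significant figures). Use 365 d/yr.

Steady 1-D flow in series ⇒ the Darcy flux q is identical in every zone and the zone head losses add (resistances L/K in series).
Σ(L/K) = 320/1.12 + 99.7/185 = 285.7 + 0.5389 = 286.3 d
K_eq = L_total / Σ(L/K) = 419.7 / 286.3 = 1.466 m/d
q = K_eq · i = 1.466 × 0.0075 = 0.01100 m/d (same in every zone)
Zone A: v = q/n = 0.01100/0.39 = 0.02820 m/d → t_A = 320/0.02820 = 11350 d
Zone B: v = q/n = 0.01100/0.22 = 0.04998 m/d → t_B = 99.7/0.04998 = 1995 d
Total t = 11350 + 1995 = 13340 d
   = 13340 / 365 = 36.6 yr

36.6 years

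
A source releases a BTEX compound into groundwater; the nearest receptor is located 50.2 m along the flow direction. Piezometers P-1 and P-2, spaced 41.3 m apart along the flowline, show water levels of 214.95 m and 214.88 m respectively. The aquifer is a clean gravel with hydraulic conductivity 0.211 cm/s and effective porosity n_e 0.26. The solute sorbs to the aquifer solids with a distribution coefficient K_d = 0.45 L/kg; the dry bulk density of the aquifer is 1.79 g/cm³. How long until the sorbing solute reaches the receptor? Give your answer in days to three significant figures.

173 days

Hydraulic gradient i = (214.95 − 214.88) / 41.3 = 0.07 / 41.3 = 0.001695
K = 0.211 cm/s × 864 = 182.3 m/d
Specific discharge q = 182.3 × 0.001695 = 0.3090 m/d
Seepage velocity v = q / n = 0.3090 / 0.26 = 1.188 m/d
Retardation R = 1 + ρ_b·K_d/n = 1 + 1.79×0.45/0.26 = 4.098
Contaminant velocity v_c = v/R = 1.188/4.098 = 0.2900 m/d
t = L/v_c = 50.2/0.2900 = 173.1 d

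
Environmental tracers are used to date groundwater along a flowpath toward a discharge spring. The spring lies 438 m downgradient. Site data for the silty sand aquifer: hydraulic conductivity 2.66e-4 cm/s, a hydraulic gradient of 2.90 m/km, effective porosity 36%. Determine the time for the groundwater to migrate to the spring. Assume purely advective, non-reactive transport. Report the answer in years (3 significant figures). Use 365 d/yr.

648 years

K = 2.66e-4 cm/s × 864 = 0.2298 m/d
Darcy flux q = K·i = 0.2298 × 0.0029 = 6.665e-4 m/d
Seepage velocity v = q / n = 6.665e-4 / 0.36 = 0.001851 m/d
t = L / v = 438 / 0.001851 = 236600 d
   = 236600 / 365 = 648 yr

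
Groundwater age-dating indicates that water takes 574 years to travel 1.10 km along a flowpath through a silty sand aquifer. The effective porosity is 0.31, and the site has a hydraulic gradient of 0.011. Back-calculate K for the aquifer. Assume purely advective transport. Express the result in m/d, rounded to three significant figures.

0.148 m/d

t = 574 years = 209500 d
L = 1.10 km = 1100 m
v = L / t = 1100 / 209500 = 0.005250 m/d
K = v · n / i = 0.005250 × 0.31 / 0.011 = 0.148 m/d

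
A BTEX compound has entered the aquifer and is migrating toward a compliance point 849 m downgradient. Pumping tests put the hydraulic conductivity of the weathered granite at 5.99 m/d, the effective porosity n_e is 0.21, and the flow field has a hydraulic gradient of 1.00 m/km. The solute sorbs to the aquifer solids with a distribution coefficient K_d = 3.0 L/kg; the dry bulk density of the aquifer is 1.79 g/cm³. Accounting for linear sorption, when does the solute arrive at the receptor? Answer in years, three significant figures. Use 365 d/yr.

2170 years

Darcy flux q = K·i = 5.99 × 0.0010 = 0.005990 m/d
Average linear velocity = 0.005990 / 0.21 = 0.02852 m/d
Retardation R = 1 + ρ_b·K_d/n = 1 + 1.79×3.0/0.21 = 26.57
Contaminant velocity v_c = v/R = 0.02852/26.57 = 0.001073 m/d
t = L/v_c = 849/0.001073 = 790900 d
   = 790900/365 = 2170 yr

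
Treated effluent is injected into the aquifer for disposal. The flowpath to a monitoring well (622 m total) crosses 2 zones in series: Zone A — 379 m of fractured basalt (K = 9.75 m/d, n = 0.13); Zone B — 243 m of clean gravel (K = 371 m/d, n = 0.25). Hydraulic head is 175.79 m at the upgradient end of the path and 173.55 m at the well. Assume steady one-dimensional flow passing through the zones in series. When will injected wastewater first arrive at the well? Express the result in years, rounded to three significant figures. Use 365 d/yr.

Total head drop ΔH = 175.79 − 173.55 = 2.24 m
Steady 1-D flow in series ⇒ the Darcy flux q is identical in every zone and the zone head losses add (resistances L/K in series).
Σ(L/K) = 379/9.75 + 243/371 = 38.87 + 0.6550 = 39.53 d
q = ΔH / Σ(L/K) = 2.24 / 39.53 = 0.05667 m/d (same in every zone)
Zone A: v = q/n = 0.05667/0.13 = 0.4359 m/d → t_A = 379/0.4359 = 869.4 d
Zone B: v = q/n = 0.05667/0.25 = 0.2267 m/d → t_B = 243/0.2267 = 1072 d
Total t = 869.4 + 1072 = 1941 d
   = 1941 / 365 = 5.32 yr

5.32 years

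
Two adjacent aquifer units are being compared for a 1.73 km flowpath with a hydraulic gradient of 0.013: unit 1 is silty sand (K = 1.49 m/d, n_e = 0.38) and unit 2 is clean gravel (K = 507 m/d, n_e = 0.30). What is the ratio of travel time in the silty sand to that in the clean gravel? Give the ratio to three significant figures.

Unit 1 (silty sand): v = 1.49×0.013/0.38 = 0.05097 m/d, t = 1730/0.05097 = 33940 d
Unit 2 (clean gravel): v = 507×0.013/0.30 = 21.97 m/d, t = 1730/21.97 = 78.74 d
t(silty sand) / t(clean gravel) = 33940/78.74 = 431

431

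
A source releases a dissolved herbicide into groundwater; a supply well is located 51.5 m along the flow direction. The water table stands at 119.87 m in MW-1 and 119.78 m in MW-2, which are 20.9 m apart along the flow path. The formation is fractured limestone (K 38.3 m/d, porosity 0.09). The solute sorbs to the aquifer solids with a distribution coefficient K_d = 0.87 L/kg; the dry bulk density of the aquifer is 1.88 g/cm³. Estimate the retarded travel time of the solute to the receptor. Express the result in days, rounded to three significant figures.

Hydraulic gradient i = (119.87 − 119.78) / 20.9 = 0.09 / 20.9 = 0.004306
Darcy flux q = K·i = 38.3 × 0.004306 = 0.1649 m/d
v_s = q/n_e = 0.1649/0.09 = 1.833 m/d
Retardation R = 1 + ρ_b·K_d/n = 1 + 1.88×0.87/0.09 = 19.17
Contaminant velocity v_c = v/R = 1.833/19.17 = 0.09558 m/d
t = L/v_c = 51.5/0.09558 = 538.8 d

539 days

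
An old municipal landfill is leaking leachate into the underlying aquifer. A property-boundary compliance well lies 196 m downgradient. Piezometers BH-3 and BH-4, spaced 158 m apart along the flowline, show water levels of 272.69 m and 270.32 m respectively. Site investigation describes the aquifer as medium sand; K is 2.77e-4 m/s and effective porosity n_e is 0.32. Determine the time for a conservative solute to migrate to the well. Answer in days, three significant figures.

175 days

Hydraulic gradient i = (272.69 − 270.32) / 158 = 2.37 / 158 = 0.01500
K = 2.77e-4 m/s × 86400 s/d = 23.93 m/d
Darcy flux q = K·i = 23.93 × 0.01500 = 0.3590 m/d
Seepage velocity v = q / n = 0.3590 / 0.32 = 1.122 m/d
t = L / v = 196 / 1.122 = 174.7 d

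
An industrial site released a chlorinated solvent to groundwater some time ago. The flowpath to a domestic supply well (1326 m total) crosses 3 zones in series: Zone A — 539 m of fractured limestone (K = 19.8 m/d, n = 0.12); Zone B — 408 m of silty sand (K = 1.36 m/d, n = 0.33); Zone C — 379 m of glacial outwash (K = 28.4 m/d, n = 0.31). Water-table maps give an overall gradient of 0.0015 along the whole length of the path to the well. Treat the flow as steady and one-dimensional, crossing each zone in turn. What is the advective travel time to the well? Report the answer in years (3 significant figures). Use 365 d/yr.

149 years

Continuity: the same q passes through each zone, so ΔH = q·Σ(L_j/K_j) — the zones act as resistances in series.
Σ(L/K) = 539/19.8 + 408/1.36 + 379/28.4 = 27.22 + 300.0 + 13.35 = 340.6 d
K_eq = L_total / Σ(L/K) = 1326 / 340.6 = 3.894 m/d
q = K_eq · i = 3.894 × 0.0015 = 0.005840 m/d (same in every zone)
Zone A: v = q/n = 0.005840/0.12 = 0.04867 m/d → t_A = 539/0.04867 = 11070 d
Zone B: v = q/n = 0.005840/0.33 = 0.01770 m/d → t_B = 408/0.01770 = 23050 d
Zone C: v = q/n = 0.005840/0.31 = 0.01884 m/d → t_C = 379/0.01884 = 20120 d
Total t = 11070 + 23050 + 20120 = 54250 d
   = 54250 / 365 = 149 yr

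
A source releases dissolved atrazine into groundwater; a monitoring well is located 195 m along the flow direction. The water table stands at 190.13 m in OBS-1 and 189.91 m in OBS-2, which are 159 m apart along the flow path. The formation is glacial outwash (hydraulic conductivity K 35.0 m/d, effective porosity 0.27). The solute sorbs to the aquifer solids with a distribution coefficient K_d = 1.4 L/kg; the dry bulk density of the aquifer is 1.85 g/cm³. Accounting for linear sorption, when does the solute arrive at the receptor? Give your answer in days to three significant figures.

Hydraulic gradient i = (190.13 − 189.91) / 159 = 0.22 / 159 = 0.001384
q = Ki = 35.0 × 0.001384 = 0.04843 m/d
v = Ki/n = 35.0·0.001384/0.27 = 0.1794 m/d
Retardation R = 1 + ρ_b·K_d/n = 1 + 1.85×1.4/0.27 = 10.59
Contaminant velocity v_c = v/R = 0.1794/10.59 = 0.01693 m/d
t = L/v_c = 195/0.01693 = 11520 d

11500 days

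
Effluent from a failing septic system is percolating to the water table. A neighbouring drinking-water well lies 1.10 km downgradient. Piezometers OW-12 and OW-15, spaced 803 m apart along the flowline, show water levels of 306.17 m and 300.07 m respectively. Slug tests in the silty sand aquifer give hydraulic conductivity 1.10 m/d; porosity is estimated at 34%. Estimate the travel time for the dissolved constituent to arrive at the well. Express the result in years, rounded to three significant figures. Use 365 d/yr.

Hydraulic gradient i = (306.17 − 300.07) / 803 = 6.10 / 803 = 0.007597
Specific discharge q = 1.10 × 0.007597 = 0.008356 m/d
Seepage velocity v = q / n = 0.008356 / 0.34 = 0.02458 m/d
L = 1.10 km = 1100 m
t = L / v = 1100 / 0.02458 = 44760 d
   = 44760 / 365 = 123 yr

123 years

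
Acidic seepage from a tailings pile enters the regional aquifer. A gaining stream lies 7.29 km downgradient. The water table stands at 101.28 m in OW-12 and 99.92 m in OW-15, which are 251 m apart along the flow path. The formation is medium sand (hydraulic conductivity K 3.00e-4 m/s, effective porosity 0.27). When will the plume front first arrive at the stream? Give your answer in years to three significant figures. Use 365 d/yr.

Hydraulic gradient i = (101.28 − 99.92) / 251 = 1.36 / 251 = 0.005418
K = 3.00e-4 m/s × 86400 s/d = 25.92 m/d
Darcy flux q = K·i = 25.92 × 0.005418 = 0.1404 m/d
v_s = q/n_e = 0.1404/0.27 = 0.5202 m/d
L = 7.29 km = 7290 m
t = L / v = 7290 / 0.5202 = 14010 d
   = 14010 / 365 = 38.4 yr

38.4 years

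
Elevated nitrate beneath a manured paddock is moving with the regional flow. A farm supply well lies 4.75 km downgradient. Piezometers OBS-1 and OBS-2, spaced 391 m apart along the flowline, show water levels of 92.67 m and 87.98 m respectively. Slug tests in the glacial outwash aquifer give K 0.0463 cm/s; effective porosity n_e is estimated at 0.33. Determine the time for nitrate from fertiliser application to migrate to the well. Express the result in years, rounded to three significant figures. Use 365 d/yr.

Hydraulic gradient i = (92.67 − 87.98) / 391 = 4.69 / 391 = 0.01199
K = 0.0463 cm/s × 864 = 40.00 m/d
q = Ki = 40.00 × 0.01199 = 0.4798 m/d
v_s = q/n_e = 0.4798/0.33 = 1.454 m/d
L = 4.75 km = 4750 m
t = L / v = 4750 / 1.454 = 3267 d
   = 3267 / 365 = 8.95 yr

8.95 years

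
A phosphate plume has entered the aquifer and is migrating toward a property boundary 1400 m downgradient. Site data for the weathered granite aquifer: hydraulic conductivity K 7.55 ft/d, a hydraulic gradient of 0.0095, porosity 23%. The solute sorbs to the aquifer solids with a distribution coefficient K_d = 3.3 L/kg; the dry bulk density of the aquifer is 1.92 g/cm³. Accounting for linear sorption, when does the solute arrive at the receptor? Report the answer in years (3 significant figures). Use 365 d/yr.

1150 years

K = 7.55 ft/d × 0.3048 = 2.301 m/d
Specific discharge q = 2.301 × 0.0095 = 0.02186 m/d
v = Ki/n = 2.301·0.0095/0.23 = 0.09505 m/d
Retardation R = 1 + ρ_b·K_d/n = 1 + 1.92×3.3/0.23 = 28.55
Contaminant velocity v_c = v/R = 0.09505/28.55 = 0.003330 m/d
t = L/v_c = 1400/0.003330 = 420500 d
   = 420500/365 = 1150 yr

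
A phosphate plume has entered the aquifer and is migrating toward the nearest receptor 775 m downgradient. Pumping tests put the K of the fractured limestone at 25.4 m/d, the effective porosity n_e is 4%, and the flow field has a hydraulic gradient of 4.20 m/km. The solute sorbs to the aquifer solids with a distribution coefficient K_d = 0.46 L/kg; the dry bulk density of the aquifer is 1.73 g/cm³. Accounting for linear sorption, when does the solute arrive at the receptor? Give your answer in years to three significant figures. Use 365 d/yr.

16.6 years

Darcy flux q = K·i = 25.4 × 0.0042 = 0.1067 m/d
Average linear velocity = 0.1067 / 0.04 = 2.667 m/d
Retardation R = 1 + ρ_b·K_d/n = 1 + 1.73×0.46/0.04 = 20.90
Contaminant velocity v_c = v/R = 2.667/20.90 = 0.1276 m/d
t = L/v_c = 775/0.1276 = 6072 d
   = 6072/365 = 16.6 yr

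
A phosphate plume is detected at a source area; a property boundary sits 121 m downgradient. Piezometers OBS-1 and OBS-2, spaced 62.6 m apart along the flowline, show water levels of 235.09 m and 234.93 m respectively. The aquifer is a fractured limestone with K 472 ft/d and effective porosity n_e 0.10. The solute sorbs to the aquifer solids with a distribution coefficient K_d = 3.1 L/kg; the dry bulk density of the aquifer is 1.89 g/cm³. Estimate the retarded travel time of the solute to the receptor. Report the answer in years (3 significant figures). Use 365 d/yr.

5.37 years

Hydraulic gradient i = (235.09 − 234.93) / 62.6 = 0.16 / 62.6 = 0.002556
K = 472 ft/d × 0.3048 = 143.9 m/d
q = Ki = 143.9 × 0.002556 = 0.3677 m/d
Average linear velocity = 0.3677 / 0.10 = 3.677 m/d
Retardation R = 1 + ρ_b·K_d/n = 1 + 1.89×3.1/0.10 = 59.59
Contaminant velocity v_c = v/R = 3.677/59.59 = 0.06171 m/d
t = L/v_c = 121/0.06171 = 1961 d
   = 1961/365 = 5.37 yr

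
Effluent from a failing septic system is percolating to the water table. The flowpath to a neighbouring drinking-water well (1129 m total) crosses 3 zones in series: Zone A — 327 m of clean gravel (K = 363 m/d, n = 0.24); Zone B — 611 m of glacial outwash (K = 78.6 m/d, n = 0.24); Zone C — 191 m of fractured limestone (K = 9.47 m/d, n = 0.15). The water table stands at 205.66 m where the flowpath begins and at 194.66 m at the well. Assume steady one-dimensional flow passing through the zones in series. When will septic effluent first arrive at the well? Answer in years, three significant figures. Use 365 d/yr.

1.82 years

Total head drop ΔH = 205.66 − 194.66 = 11.00 m
Continuity: the same q passes through each zone, so ΔH = q·Σ(L_j/K_j) — the zones act as resistances in series.
Σ(L/K) = 327/363 + 611/78.6 + 191/9.47 = 0.9008 + 7.774 + 20.17 = 28.84 d
q = ΔH / Σ(L/K) = 11.00 / 28.84 = 0.3814 m/d (same in every zone)
Zone A: v = q/n = 0.3814/0.24 = 1.589 m/d → t_A = 327/1.589 = 205.8 d
Zone B: v = q/n = 0.3814/0.24 = 1.589 m/d → t_B = 611/1.589 = 384.5 d
Zone C: v = q/n = 0.3814/0.15 = 2.542 m/d → t_C = 191/2.542 = 75.12 d
Total t = 205.8 + 384.5 + 75.12 = 665.4 d
   = 665.4 / 365 = 1.82 yr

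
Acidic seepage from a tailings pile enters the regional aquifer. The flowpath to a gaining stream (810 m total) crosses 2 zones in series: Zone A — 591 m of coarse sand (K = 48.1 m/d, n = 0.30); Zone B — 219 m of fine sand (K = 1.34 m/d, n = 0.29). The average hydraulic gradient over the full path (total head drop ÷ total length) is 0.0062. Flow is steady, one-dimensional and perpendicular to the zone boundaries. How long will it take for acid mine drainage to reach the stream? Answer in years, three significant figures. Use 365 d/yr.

Continuity: the same q passes through each zone, so ΔH = q·Σ(L_j/K_j) — the zones act as resistances in series.
Σ(L/K) = 591/48.1 + 219/1.34 = 12.29 + 163.4 = 175.7 d
K_eq = L_total / Σ(L/K) = 810 / 175.7 = 4.610 m/d
q = K_eq · i = 4.610 × 0.0062 = 0.02858 m/d (same in every zone)
Zone A: v = q/n = 0.02858/0.30 = 0.09527 m/d → t_A = 591/0.09527 = 6204 d
Zone B: v = q/n = 0.02858/0.29 = 0.09855 m/d → t_B = 219/0.09855 = 2222 d
Total t = 6204 + 2222 = 8426 d
   = 8426 / 365 = 23.1 yr

23.1 years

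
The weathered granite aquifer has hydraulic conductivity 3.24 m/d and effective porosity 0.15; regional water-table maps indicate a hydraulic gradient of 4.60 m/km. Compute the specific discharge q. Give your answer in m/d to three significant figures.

Darcy flux q = K·i = 3.24 × 0.0046 = 0.01490 m/d

0.0149 m/d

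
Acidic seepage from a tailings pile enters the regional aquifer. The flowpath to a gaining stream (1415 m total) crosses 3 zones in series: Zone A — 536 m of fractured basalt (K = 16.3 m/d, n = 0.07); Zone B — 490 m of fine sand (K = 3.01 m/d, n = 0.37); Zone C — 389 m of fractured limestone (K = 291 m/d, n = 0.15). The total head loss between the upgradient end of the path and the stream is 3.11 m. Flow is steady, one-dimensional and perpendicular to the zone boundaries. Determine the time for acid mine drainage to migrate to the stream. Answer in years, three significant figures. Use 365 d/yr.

48.1 years

Continuity: the same q passes through each zone, so ΔH = q·Σ(L_j/K_j) — the zones act as resistances in series.
Σ(L/K) = 536/16.3 + 490/3.01 + 389/291 = 32.88 + 162.8 + 1.337 = 197.0 d
q = ΔH / Σ(L/K) = 3.11 / 197.0 = 0.01579 m/d (same in every zone)
Zone A: v = q/n = 0.01579/0.07 = 0.2255 m/d → t_A = 536/0.2255 = 2377 d
Zone B: v = q/n = 0.01579/0.37 = 0.04266 m/d → t_B = 490/0.04266 = 11480 d
Zone C: v = q/n = 0.01579/0.15 = 0.1052 m/d → t_C = 389/0.1052 = 3696 d
Total t = 2377 + 11480 + 3696 = 17560 d
   = 17560 / 365 = 48.1 yr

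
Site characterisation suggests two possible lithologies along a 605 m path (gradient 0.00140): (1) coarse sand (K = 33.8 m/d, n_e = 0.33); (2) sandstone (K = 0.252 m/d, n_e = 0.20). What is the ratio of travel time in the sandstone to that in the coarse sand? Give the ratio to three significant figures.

81.3

Unit 1 (coarse sand): v = 33.8×0.0014/0.33 = 0.1434 m/d, t = 605/0.1434 = 4219 d
Unit 2 (sandstone): v = 0.252×0.0014/0.20 = 0.001764 m/d, t = 605/0.001764 = 343000 d
t(sandstone) / t(coarse sand) = 343000/4219 = 81.3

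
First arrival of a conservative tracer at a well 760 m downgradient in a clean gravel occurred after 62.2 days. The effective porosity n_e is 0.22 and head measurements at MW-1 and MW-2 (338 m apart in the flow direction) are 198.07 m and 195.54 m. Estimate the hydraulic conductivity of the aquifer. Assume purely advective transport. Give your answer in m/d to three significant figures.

Hydraulic gradient i = (198.07 − 195.54) / 338 = 2.53 / 338 = 0.007485
v = L / t = 760 / 62.2 = 12.22 m/d
K = v · n / i = 12.22 × 0.22 / 0.007485 = 359 m/d

359 m/d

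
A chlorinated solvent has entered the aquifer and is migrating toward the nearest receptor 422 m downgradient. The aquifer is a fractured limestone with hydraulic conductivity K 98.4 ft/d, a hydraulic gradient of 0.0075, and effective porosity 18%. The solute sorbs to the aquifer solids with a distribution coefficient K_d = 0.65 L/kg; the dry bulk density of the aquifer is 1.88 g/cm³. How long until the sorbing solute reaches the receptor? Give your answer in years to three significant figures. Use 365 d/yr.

7.21 years

K = 98.4 ft/d × 0.3048 = 29.99 m/d
Specific discharge q = 29.99 × 0.0075 = 0.2249 m/d
v_s = q/n_e = 0.2249/0.18 = 1.250 m/d
Retardation R = 1 + ρ_b·K_d/n = 1 + 1.88×0.65/0.18 = 7.789
Contaminant velocity v_c = v/R = 1.250/7.789 = 0.1604 m/d
t = L/v_c = 422/0.1604 = 2630 d
   = 2630/365 = 7.21 yr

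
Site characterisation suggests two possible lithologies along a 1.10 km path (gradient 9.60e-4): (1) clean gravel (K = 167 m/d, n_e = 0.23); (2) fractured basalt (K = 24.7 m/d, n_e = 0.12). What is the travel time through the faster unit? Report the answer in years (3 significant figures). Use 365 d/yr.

Unit 1 (clean gravel): v = 167×9.6e-4/0.23 = 0.6970 m/d, t = 1100/0.6970 = 1578 d
Unit 2 (fractured basalt): v = 24.7×9.6e-4/0.12 = 0.1976 m/d, t = 1100/0.1976 = 5567 d
Faster: 1578 d / 365 = 4.32 yr

4.32 years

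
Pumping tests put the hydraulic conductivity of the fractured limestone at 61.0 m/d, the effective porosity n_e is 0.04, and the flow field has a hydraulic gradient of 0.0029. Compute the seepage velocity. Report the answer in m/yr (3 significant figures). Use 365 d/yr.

Specific discharge q = 61.0 × 0.0029 = 0.1769 m/d
Seepage velocity v = q / n = 0.1769 / 0.04 = 4.423 m/d
   = 4.423 × 365 = 1610 m/yr

1610 m/yr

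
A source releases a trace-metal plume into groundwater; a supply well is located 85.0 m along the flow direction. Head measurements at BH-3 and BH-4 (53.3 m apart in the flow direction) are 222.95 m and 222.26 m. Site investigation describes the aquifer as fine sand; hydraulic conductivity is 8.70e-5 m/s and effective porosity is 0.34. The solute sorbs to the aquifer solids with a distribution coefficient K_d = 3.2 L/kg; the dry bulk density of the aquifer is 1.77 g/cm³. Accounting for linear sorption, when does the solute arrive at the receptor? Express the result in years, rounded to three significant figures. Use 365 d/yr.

14.4 years

Hydraulic gradient i = (222.95 − 222.26) / 53.3 = 0.69 / 53.3 = 0.01295
K = 8.70e-5 m/s × 86400 s/d = 7.517 m/d
Specific discharge q = 7.517 × 0.01295 = 0.09731 m/d
Seepage velocity v = q / n = 0.09731 / 0.34 = 0.2862 m/d
Retardation R = 1 + ρ_b·K_d/n = 1 + 1.77×3.2/0.34 = 17.66
Contaminant velocity v_c = v/R = 0.2862/17.66 = 0.01621 m/d
t = L/v_c = 85.0/0.01621 = 5245 d
   = 5245/365 = 14.4 yr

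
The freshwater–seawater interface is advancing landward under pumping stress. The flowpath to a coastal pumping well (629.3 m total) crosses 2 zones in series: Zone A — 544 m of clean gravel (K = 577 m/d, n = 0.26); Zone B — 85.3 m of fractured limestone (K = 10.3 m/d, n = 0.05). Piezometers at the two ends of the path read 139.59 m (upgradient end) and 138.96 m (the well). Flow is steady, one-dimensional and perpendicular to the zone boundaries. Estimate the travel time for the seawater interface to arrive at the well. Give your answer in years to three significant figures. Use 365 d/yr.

5.84 years

Total head drop ΔH = 139.59 − 138.96 = 0.63 m
Steady 1-D flow in series ⇒ the Darcy flux q is identical in every zone and the zone head losses add (resistances L/K in series).
Σ(L/K) = 544/577 + 85.3/10.3 = 0.9428 + 8.282 = 9.224 d
q = ΔH / Σ(L/K) = 0.63 / 9.224 = 0.06830 m/d (same in every zone)
Zone A: v = q/n = 0.06830/0.26 = 0.2627 m/d → t_A = 544/0.2627 = 2071 d
Zone B: v = q/n = 0.06830/0.05 = 1.366 m/d → t_B = 85.3/1.366 = 62.45 d
Total t = 2071 + 62.45 = 2133 d
   = 2133 / 365 = 5.84 yr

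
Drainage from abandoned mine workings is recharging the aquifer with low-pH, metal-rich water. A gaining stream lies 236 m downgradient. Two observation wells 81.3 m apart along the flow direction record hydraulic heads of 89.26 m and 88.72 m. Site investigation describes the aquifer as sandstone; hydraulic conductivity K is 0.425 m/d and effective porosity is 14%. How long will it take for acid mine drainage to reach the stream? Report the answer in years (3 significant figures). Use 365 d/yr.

Hydraulic gradient i = (89.26 − 88.72) / 81.3 = 0.54 / 81.3 = 0.006642
Darcy flux q = K·i = 0.425 × 0.006642 = 0.002823 m/d
Seepage velocity v = q / n = 0.002823 / 0.14 = 0.02016 m/d
t = L / v = 236 / 0.02016 = 11700 d
   = 11700 / 365 = 32.1 yr

32.1 years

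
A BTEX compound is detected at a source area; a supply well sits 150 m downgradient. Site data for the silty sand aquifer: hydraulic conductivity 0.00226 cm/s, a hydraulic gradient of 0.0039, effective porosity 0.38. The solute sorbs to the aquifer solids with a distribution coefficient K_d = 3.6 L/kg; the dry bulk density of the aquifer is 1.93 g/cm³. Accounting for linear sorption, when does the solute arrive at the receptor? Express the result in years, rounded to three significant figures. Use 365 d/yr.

K = 0.00226 cm/s × 864 = 1.953 m/d
Darcy flux q = K·i = 1.953 × 0.0039 = 0.007615 m/d
Average linear velocity = 0.007615 / 0.38 = 0.02004 m/d
Retardation R = 1 + ρ_b·K_d/n = 1 + 1.93×3.6/0.38 = 19.28
Contaminant velocity v_c = v/R = 0.02004/19.28 = 0.001039 m/d
t = L/v_c = 150/0.001039 = 144300 d
   = 144300/365 = 395 yr

395 years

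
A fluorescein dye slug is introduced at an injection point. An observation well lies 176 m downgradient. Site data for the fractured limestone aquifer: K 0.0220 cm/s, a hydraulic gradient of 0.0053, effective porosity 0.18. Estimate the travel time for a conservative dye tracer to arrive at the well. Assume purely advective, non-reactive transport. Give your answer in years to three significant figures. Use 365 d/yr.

0.862 years

K = 0.0220 cm/s × 864 = 19.01 m/d
q = Ki = 19.01 × 0.0053 = 0.1007 m/d
v = Ki/n = 19.01·0.0053/0.18 = 0.5597 m/d
t = L / v = 176 / 0.5597 = 314.5 d
   = 314.5 / 365 = 0.862 yr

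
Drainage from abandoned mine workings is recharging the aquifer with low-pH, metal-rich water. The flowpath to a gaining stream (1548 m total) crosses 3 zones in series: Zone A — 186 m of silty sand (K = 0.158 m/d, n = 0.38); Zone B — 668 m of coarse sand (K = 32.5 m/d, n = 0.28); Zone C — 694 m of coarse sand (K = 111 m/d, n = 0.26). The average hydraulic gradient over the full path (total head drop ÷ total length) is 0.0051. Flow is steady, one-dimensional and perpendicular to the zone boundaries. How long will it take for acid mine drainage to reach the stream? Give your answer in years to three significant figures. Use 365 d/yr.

183 years

For zones in series the flux q is common to all zones; the equivalent conductivity is the harmonic (thickness-weighted) mean, K_eq = L_total / Σ(L_j/K_j).
Σ(L/K) = 186/0.158 + 668/32.5 + 694/111 = 1177 + 20.55 + 6.252 = 1204 d
K_eq = L_total / Σ(L/K) = 1548 / 1204 = 1.286 m/d
q = K_eq · i = 1.286 × 0.0051 = 0.006557 m/d (same in every zone)
Zone A: v = q/n = 0.006557/0.38 = 0.01726 m/d → t_A = 186/0.01726 = 10780 d
Zone B: v = q/n = 0.006557/0.28 = 0.02342 m/d → t_B = 668/0.02342 = 28530 d
Zone C: v = q/n = 0.006557/0.26 = 0.02522 m/d → t_C = 694/0.02522 = 27520 d
Total t = 10780 + 28530 + 27520 = 66820 d
   = 66820 / 365 = 183 yr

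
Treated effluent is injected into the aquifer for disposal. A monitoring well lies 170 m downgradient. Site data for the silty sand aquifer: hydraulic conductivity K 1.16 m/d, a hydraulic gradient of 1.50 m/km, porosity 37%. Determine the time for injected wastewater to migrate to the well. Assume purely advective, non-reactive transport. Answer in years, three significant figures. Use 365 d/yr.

Specific discharge q = 1.16 × 0.0015 = 0.001740 m/d
Seepage velocity v = q / n = 0.001740 / 0.37 = 0.004703 m/d
t = L / v = 170 / 0.004703 = 36150 d
   = 36150 / 365 = 99.0 yr

99.0 years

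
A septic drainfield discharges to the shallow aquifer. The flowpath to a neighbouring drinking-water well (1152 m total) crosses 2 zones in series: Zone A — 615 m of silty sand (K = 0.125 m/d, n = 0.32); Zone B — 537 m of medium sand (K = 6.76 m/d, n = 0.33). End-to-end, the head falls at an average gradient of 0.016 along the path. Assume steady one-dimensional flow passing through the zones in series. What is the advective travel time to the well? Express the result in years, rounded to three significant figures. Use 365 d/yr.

278 years

Continuity: the same q passes through each zone, so ΔH = q·Σ(L_j/K_j) — the zones act as resistances in series.
Σ(L/K) = 615/0.125 + 537/6.76 = 4920 + 79.44 = 4999 d
K_eq = L_total / Σ(L/K) = 1152 / 4999 = 0.2304 m/d
q = K_eq · i = 0.2304 × 0.016 = 0.003687 m/d (same in every zone)
Zone A: v = q/n = 0.003687/0.32 = 0.01152 m/d → t_A = 615/0.01152 = 53380 d
Zone B: v = q/n = 0.003687/0.33 = 0.01117 m/d → t_B = 537/0.01117 = 48070 d
Total t = 53380 + 48070 = 101400 d
   = 101400 / 365 = 278 yr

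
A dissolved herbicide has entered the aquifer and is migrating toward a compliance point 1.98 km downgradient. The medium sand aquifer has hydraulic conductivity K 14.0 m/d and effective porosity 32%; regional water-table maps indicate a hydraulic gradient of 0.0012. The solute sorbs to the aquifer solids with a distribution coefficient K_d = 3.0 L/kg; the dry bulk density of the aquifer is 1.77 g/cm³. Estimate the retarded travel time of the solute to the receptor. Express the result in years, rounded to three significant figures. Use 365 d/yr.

1820 years

Darcy flux q = K·i = 14.0 × 0.0012 = 0.01680 m/d
v_s = q/n_e = 0.01680/0.32 = 0.05250 m/d
Retardation R = 1 + ρ_b·K_d/n = 1 + 1.77×3.0/0.32 = 17.59
Contaminant velocity v_c = v/R = 0.05250/17.59 = 0.002984 m/d
L = 1.98 km = 1980 m
t = L/v_c = 1980/0.002984 = 663500 d
   = 663500/365 = 1820 yr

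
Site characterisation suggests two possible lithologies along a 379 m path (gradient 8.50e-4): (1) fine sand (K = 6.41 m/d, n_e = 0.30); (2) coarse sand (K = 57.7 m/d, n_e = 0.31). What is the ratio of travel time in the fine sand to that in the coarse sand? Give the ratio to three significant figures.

Unit 1 (fine sand): v = 6.41×8.5e-4/0.30 = 0.01816 m/d, t = 379/0.01816 = 20870 d
Unit 2 (coarse sand): v = 57.7×8.5e-4/0.31 = 0.1582 m/d, t = 379/0.1582 = 2396 d
t(fine sand) / t(coarse sand) = 20870/2396 = 8.71

8.71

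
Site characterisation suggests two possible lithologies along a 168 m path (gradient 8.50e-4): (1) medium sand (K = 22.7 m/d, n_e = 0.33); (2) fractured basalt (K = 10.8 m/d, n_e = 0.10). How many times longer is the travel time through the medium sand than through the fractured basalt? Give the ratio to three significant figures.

1.57

Unit 1 (medium sand): v = 22.7×8.5e-4/0.33 = 0.05847 m/d, t = 168/0.05847 = 2873 d
Unit 2 (fractured basalt): v = 10.8×8.5e-4/0.10 = 0.09180 m/d, t = 168/0.09180 = 1830 d
t(medium sand) / t(fractured basalt) = 2873/1830 = 1.57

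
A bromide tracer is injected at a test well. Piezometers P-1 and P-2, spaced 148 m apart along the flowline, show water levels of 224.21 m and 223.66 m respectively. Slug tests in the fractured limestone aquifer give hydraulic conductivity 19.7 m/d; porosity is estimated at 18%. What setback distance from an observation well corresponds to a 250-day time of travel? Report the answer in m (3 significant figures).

102 m

Hydraulic gradient i = (224.21 − 223.66) / 148 = 0.55 / 148 = 0.003716
Darcy flux q = K·i = 19.7 × 0.003716 = 0.07321 m/d
v = Ki/n = 19.7·0.003716/0.18 = 0.4067 m/d
L = v × T = 0.4067 × 250 = 101.7 m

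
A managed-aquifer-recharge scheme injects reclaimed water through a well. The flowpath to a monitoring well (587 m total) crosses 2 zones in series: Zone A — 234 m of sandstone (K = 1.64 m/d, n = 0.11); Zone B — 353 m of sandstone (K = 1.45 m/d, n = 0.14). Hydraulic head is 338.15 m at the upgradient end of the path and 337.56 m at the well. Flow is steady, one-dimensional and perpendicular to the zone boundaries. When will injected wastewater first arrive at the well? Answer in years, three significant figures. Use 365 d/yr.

135 years

Total head drop ΔH = 338.15 − 337.56 = 0.59 m
Continuity: the same q passes through each zone, so ΔH = q·Σ(L_j/K_j) — the zones act as resistances in series.
Σ(L/K) = 234/1.64 + 353/1.45 = 142.7 + 243.4 = 386.1 d
q = ΔH / Σ(L/K) = 0.59 / 386.1 = 0.001528 m/d (same in every zone)
Zone A: v = q/n = 0.001528/0.11 = 0.01389 m/d → t_A = 234/0.01389 = 16850 d
Zone B: v = q/n = 0.001528/0.14 = 0.01091 m/d → t_B = 353/0.01091 = 32340 d
Total t = 16850 + 32340 = 49190 d
   = 49190 / 365 = 135 yr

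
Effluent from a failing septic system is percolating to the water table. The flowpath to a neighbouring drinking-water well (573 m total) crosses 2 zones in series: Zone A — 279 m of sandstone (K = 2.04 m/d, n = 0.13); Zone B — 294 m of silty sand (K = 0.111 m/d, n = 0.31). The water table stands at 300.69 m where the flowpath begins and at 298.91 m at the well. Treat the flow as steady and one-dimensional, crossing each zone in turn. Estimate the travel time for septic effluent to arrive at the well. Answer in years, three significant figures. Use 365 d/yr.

546 years

Total head drop ΔH = 300.69 − 298.91 = 1.78 m
Continuity: the same q passes through each zone, so ΔH = q·Σ(L_j/K_j) — the zones act as resistances in series.
Σ(L/K) = 279/2.04 + 294/0.111 = 136.8 + 2649 = 2785 d
q = ΔH / Σ(L/K) = 1.78 / 2785 = 6.390e-4 m/d (same in every zone)
Zone A: v = q/n = 6.390e-4/0.13 = 0.004916 m/d → t_A = 279/0.004916 = 56760 d
Zone B: v = q/n = 6.390e-4/0.31 = 0.002061 m/d → t_B = 294/0.002061 = 142600 d
Total t = 56760 + 142600 = 199400 d
   = 199400 / 365 = 546 yr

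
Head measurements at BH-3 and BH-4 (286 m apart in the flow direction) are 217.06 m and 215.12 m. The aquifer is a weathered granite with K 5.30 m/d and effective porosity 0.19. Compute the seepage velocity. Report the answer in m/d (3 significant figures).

Hydraulic gradient i = (217.06 − 215.12) / 286 = 1.94 / 286 = 0.006783
q = Ki = 5.30 × 0.006783 = 0.03595 m/d
Seepage velocity v = q / n = 0.03595 / 0.19 = 0.1892 m/d

0.189 m/d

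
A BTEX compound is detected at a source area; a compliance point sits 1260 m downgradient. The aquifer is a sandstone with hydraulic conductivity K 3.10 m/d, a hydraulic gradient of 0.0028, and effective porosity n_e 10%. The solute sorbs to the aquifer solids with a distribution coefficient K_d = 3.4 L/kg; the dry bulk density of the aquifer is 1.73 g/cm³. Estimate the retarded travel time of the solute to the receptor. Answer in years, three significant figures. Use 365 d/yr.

2380 years

Specific discharge q = 3.10 × 0.0028 = 0.008680 m/d
v = Ki/n = 3.10·0.0028/0.10 = 0.08680 m/d
Retardation R = 1 + ρ_b·K_d/n = 1 + 1.73×3.4/0.10 = 59.82
Contaminant velocity v_c = v/R = 0.08680/59.82 = 0.001451 m/d
t = L/v_c = 1260/0.001451 = 868400 d
   = 868400/365 = 2380 yr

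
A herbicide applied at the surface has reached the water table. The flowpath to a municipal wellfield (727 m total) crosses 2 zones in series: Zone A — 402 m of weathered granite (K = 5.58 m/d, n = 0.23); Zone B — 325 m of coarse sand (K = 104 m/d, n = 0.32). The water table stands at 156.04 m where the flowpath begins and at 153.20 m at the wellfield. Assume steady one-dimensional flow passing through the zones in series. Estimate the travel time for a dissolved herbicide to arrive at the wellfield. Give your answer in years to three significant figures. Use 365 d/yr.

Total head drop ΔH = 156.04 − 153.20 = 2.84 m
Continuity: the same q passes through each zone, so ΔH = q·Σ(L_j/K_j) — the zones act as resistances in series.
Σ(L/K) = 402/5.58 + 325/104 = 72.04 + 3.125 = 75.17 d
q = ΔH / Σ(L/K) = 2.84 / 75.17 = 0.03778 m/d (same in every zone)
Zone A: v = q/n = 0.03778/0.23 = 0.1643 m/d → t_A = 402/0.1643 = 2447 d
Zone B: v = q/n = 0.03778/0.32 = 0.1181 m/d → t_B = 325/0.1181 = 2753 d
Total t = 2447 + 2753 = 5200 d
   = 5200 / 365 = 14.2 yr

14.2 years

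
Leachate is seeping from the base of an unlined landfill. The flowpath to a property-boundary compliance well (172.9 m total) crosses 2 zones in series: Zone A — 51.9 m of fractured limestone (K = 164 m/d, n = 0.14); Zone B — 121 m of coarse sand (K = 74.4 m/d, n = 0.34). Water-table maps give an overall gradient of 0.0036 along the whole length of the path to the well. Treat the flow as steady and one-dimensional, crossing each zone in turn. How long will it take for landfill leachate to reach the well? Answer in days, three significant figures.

151 days

For zones in series the flux q is common to all zones; the equivalent conductivity is the harmonic (thickness-weighted) mean, K_eq = L_total / Σ(L_j/K_j).
Σ(L/K) = 51.9/164 + 121/74.4 = 0.3165 + 1.626 = 1.943 d
K_eq = L_total / Σ(L/K) = 172.9 / 1.943 = 88.99 m/d
q = K_eq · i = 88.99 × 0.0036 = 0.3204 m/d (same in every zone)
Zone A: v = q/n = 0.3204/0.14 = 2.288 m/d → t_A = 51.9/2.288 = 22.68 d
Zone B: v = q/n = 0.3204/0.34 = 0.9423 m/d → t_B = 121/0.9423 = 128.4 d
Total t = 22.68 + 128.4 = 151.1 d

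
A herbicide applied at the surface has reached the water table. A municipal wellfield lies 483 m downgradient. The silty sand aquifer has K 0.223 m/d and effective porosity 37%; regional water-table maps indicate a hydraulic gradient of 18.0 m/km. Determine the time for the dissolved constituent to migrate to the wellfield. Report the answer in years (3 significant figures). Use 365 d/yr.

122 years

Specific discharge q = 0.223 × 0.018 = 0.004014 m/d
Average linear velocity = 0.004014 / 0.37 = 0.01085 m/d
t = L / v = 483 / 0.01085 = 44520 d
   = 44520 / 365 = 122 yr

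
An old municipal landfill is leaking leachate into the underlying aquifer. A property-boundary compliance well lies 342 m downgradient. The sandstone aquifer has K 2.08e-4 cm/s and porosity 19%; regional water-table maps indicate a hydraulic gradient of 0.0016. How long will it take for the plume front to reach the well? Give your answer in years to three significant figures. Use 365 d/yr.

619 years

K = 2.08e-4 cm/s × 864 = 0.1797 m/d
Darcy flux q = K·i = 0.1797 × 0.0016 = 2.875e-4 m/d
Seepage velocity v = q / n = 2.875e-4 / 0.19 = 0.001513 m/d
t = L / v = 342 / 0.001513 = 226000 d
   = 226000 / 365 = 619 yr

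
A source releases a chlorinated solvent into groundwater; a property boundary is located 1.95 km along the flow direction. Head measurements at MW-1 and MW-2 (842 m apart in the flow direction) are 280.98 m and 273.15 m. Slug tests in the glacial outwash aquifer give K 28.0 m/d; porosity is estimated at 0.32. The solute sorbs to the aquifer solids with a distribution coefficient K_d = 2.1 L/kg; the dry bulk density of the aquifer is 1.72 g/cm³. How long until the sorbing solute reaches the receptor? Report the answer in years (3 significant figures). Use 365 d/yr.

Hydraulic gradient i = (280.98 − 273.15) / 842 = 7.83 / 842 = 0.009299
Specific discharge q = 28.0 × 0.009299 = 0.2604 m/d
v_s = q/n_e = 0.2604/0.32 = 0.8137 m/d
Retardation R = 1 + ρ_b·K_d/n = 1 + 1.72×2.1/0.32 = 12.29
Contaminant velocity v_c = v/R = 0.8137/12.29 = 0.06622 m/d
L = 1.95 km = 1950 m
t = L/v_c = 1950/0.06622 = 29450 d
   = 29450/365 = 80.7 yr

80.7 years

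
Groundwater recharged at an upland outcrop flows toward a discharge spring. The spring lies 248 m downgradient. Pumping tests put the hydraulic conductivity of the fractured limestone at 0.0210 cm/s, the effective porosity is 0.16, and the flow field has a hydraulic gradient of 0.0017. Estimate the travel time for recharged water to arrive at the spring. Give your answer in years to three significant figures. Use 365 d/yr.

3.52 years

K = 0.0210 cm/s × 864 = 18.14 m/d
Specific discharge q = 18.14 × 0.0017 = 0.03084 m/d
v = Ki/n = 18.14·0.0017/0.16 = 0.1928 m/d
t = L / v = 248 / 0.1928 = 1286 d
   = 1286 / 365 = 3.52 yr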